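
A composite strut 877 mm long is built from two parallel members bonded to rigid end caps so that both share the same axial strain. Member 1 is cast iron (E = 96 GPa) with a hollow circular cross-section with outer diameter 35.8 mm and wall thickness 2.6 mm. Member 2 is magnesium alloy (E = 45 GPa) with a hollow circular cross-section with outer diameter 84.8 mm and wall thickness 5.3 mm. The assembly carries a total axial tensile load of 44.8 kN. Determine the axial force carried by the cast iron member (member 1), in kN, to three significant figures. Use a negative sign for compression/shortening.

13.6 kN

A_1 = 271.2 mm².
A_2 = 1324 mm².
Equal strain + equilibrium ⇒ each member carries load in proportion to AE: A₁E₁ = 26030000 N, A₂E₂ = 59570000 N, ΣAE = 85600000 N.
F₁ = P·A₁E₁/ΣAE = 44800·26030000/85600000 = 13620 N.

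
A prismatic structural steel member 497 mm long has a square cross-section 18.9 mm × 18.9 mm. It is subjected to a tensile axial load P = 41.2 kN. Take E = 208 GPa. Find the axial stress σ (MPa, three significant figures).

115 MPa

A = 357.2 mm².
σ = N/A = 41200/357.2 = 115.3 MPa.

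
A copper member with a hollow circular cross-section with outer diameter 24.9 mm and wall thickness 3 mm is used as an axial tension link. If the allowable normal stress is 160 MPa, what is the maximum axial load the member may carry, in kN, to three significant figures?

A = 206.4 mm².
P_max = σ_allow · A = 160 · 206.4 = 33020 N = 33.02 kN.

33.0 kN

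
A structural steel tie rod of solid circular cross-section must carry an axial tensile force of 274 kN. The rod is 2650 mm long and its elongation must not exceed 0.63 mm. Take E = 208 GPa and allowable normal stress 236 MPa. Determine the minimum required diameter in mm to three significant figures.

84.0 mm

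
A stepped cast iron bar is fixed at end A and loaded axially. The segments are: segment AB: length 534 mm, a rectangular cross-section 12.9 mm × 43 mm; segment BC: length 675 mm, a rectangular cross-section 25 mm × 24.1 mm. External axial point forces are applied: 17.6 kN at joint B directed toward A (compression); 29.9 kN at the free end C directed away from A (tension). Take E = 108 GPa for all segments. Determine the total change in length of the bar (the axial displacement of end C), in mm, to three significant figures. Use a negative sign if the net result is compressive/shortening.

Internal axial forces (sectioning from the free end, tension +): N_BC = 29.9 kN, N_AB = 12.3 kN.
A_AB = 554.7 mm².
A_BC = 602.5 mm².
δ_AB = 12300·534/(554.7·108000) = 0.1096 mm
δ_BC = 29900·675/(602.5·108000) = 0.3102 mm
δ = Σδ_i = 0.4198 mm.

0.420 mm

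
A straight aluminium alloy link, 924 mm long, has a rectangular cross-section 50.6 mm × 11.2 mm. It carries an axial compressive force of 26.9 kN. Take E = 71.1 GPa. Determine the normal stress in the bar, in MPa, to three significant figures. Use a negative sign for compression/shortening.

-47.5 MPa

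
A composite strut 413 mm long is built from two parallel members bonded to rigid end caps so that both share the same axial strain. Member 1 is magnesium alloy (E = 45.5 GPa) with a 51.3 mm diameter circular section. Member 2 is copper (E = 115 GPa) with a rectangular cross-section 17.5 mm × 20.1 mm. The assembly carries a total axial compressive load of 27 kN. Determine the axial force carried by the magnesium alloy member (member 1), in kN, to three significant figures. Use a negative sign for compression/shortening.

A_1 = 2067 mm².
A_2 = 351.8 mm².
Equal strain + equilibrium ⇒ each member carries load in proportion to AE: A₁E₁ = 94050000 N, A₂E₂ = 40450000 N, ΣAE = 134500000 N.
F₁ = P·A₁E₁/ΣAE = -27000·94050000/134500000 = -18880 N.

-18.9 kN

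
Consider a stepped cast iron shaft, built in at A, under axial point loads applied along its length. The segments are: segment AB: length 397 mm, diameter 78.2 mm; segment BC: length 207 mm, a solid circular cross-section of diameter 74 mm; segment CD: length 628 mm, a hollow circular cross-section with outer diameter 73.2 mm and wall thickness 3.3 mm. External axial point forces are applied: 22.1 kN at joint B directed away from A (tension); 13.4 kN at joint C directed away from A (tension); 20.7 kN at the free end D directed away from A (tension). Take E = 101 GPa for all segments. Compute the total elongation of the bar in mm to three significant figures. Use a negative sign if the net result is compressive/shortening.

0.240 mm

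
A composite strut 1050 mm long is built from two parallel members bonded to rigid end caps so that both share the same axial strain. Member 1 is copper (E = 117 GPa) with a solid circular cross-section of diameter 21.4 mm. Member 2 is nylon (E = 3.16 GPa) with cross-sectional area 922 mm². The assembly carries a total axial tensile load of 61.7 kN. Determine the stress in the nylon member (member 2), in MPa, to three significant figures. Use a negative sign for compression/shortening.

4.33 MPa

A_1 = 359.7 mm².
Equal strain + equilibrium ⇒ each member carries load in proportion to AE: A₁E₁ = 42080000 N, A₂E₂ = 2914000 N, ΣAE = 45000000 N.
σ₂ = P·E₂/ΣAE = 61700·3160/45000000 = 4.333 MPa.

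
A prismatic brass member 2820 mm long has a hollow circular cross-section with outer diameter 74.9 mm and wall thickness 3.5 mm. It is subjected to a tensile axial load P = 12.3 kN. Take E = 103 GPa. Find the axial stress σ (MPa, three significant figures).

A = 785.1 mm².
σ = N/A = 12300/785.1 = 15.67 MPa.

15.7 MPa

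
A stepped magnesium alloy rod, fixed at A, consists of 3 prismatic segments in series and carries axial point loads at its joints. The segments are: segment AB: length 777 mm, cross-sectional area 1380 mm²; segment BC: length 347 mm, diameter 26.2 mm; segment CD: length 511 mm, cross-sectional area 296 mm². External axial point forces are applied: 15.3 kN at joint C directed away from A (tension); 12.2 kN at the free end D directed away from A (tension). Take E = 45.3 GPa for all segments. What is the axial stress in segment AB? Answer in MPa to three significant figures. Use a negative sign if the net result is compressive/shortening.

19.9 MPa

Internal axial forces (sectioning from the free end, tension +): N_CD = 12.2 kN, N_BC = 27.5 kN, N_AB = 27.5 kN.
σ_AB = N_AB/A_AB = 27500/1380 = 19.93 MPa.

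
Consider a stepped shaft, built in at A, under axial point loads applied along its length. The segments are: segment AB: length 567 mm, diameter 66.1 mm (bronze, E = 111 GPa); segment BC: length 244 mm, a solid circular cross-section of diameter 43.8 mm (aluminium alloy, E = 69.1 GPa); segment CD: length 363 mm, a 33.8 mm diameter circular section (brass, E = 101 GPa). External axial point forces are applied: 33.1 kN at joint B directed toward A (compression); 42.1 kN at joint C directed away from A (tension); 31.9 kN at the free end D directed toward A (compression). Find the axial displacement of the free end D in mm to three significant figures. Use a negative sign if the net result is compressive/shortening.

-0.138 mm

Internal axial forces (sectioning from the free end, tension +): N_CD = -31.9 kN, N_BC = 10.2 kN, N_AB = -22.9 kN.
A_AB = 3432 mm².
A_BC = 1507 mm².
A_CD = 897.3 mm².
δ_AB = -22900·567/(3432·111000) = -0.03409 mm
δ_BC = 10200·244/(1507·69100) = 0.0239 mm
δ_CD = -31900·363/(897.3·101000) = -0.1278 mm
δ = Σδ_i = -0.138 mm.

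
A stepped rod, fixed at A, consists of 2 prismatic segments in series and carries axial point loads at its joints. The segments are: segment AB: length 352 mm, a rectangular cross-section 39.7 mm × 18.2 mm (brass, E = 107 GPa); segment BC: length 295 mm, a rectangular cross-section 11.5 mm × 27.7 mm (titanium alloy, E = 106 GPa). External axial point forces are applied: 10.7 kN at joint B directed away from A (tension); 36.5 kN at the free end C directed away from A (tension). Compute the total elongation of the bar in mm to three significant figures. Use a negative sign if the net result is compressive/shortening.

Internal axial forces (sectioning from the free end, tension +): N_BC = 36.5 kN, N_AB = 47.2 kN.
A_AB = 722.5 mm².
A_BC = 318.6 mm².
δ_AB = 47200·352/(722.5·107000) = 0.2149 mm
δ_BC = 36500·295/(318.6·106000) = 0.3189 mm
δ = Σδ_i = 0.5338 mm.

0.534 mm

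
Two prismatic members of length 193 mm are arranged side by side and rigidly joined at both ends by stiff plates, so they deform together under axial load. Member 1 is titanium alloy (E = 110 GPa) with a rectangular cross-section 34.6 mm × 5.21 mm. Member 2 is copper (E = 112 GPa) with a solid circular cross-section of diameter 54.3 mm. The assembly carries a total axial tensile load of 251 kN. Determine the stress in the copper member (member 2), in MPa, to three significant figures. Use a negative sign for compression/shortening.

101 MPa

A_1 = 180.3 mm².
A_2 = 2316 mm².
Equal strain + equilibrium ⇒ each member carries load in proportion to AE: A₁E₁ = 19830000 N, A₂E₂ = 259400000 N, ΣAE = 279200000 N.
σ₂ = P·E₂/ΣAE = 251000·112000/279200000 = 100.7 MPa.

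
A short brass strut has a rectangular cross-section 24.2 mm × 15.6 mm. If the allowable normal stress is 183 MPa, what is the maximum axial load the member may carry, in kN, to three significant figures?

69.1 kN

A = 377.5 mm².
P_max = σ_allow · A = 183 · 377.5 = 69090 N = 69.09 kN.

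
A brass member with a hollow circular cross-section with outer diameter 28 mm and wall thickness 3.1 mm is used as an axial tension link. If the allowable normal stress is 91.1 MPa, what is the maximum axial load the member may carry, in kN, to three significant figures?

A = 242.5 mm².
P_max = σ_allow · A = 91.1 · 242.5 = 22090 N = 22.09 kN.

22.1 kN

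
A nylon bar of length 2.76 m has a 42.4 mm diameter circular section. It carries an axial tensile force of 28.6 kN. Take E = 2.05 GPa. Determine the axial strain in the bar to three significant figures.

0.00988

A = 1412 mm².
σ = N/A = 20.26 MPa; ε = σ/E = 20.26/2050 = 9.881e-03.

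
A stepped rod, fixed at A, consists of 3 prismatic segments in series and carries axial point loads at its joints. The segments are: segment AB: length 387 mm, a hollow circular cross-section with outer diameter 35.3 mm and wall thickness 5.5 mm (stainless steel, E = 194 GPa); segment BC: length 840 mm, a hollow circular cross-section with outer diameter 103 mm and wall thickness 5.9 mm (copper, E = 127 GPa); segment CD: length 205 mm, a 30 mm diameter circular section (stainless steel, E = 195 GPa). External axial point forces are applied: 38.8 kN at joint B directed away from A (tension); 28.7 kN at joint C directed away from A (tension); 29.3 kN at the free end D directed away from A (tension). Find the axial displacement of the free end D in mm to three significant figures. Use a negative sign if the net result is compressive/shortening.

0.632 mm

Internal axial forces (sectioning from the free end, tension +): N_CD = 29.3 kN, N_BC = 58 kN, N_AB = 96.8 kN.
A_AB = 514.9 mm².
A_BC = 1800 mm².
A_CD = 706.9 mm².
δ_AB = 96800·387/(514.9·194000) = 0.375 mm
δ_BC = 58000·840/(1800·127000) = 0.2131 mm
δ_CD = 29300·205/(706.9·195000) = 0.04358 mm
δ = Σδ_i = 0.6317 mm.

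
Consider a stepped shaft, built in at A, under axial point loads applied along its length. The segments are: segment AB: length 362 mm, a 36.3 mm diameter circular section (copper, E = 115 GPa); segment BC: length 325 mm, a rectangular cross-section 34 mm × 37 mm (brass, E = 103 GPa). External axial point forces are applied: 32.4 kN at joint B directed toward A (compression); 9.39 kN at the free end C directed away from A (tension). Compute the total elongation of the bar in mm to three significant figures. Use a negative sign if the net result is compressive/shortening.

-0.0464 mm

Internal axial forces (sectioning from the free end, tension +): N_BC = 9.39 kN, N_AB = -23.01 kN.
A_AB = 1035 mm².
A_BC = 1258 mm².
δ_AB = -23010·362/(1035·115000) = -0.06999 mm
δ_BC = 9390·325/(1258·103000) = 0.02355 mm
δ = Σδ_i = -0.04644 mm.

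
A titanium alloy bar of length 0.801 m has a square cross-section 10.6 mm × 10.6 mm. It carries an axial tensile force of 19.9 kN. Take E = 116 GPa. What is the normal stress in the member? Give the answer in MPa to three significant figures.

A = 112.4 mm².
σ = N/A = 19900/112.4 = 177.1 MPa.

177 MPa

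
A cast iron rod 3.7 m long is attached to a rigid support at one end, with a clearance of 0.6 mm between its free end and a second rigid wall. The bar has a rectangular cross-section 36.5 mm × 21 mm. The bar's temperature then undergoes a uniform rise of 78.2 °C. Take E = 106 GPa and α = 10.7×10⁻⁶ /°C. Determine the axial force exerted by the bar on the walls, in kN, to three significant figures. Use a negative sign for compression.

Free thermal expansion αLΔT = 10.7e-6 · 3700 · 78.2 = 3.096 mm.
The walls engage after the gap closes; constrained expansion = 3.096 − 0.6 = 2.496 mm.
The walls impose strain ε = −(2.496)/3700 = -6.7458e-04; σ = Eε = 106000 · -6.7458e-04 = -71.51 MPa.
Wall reaction R = σ·A = -71.51·766.5 = -54810 N = -54.81 kN.

-54.8 kN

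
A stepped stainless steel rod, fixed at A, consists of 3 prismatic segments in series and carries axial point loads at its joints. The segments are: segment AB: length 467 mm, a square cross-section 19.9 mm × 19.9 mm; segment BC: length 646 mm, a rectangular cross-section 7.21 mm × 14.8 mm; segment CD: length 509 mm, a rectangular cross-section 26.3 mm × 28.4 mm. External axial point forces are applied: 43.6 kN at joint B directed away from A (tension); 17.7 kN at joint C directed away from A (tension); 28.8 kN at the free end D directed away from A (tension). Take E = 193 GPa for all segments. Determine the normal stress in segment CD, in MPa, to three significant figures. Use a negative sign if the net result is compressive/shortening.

Internal axial forces (sectioning from the free end, tension +): N_CD = 28.8 kN, N_BC = 46.5 kN, N_AB = 90.1 kN.
A_CD = 746.9 mm².
σ_CD = N_CD/A_CD = 28800/746.9 = 38.56 MPa.

38.6 MPa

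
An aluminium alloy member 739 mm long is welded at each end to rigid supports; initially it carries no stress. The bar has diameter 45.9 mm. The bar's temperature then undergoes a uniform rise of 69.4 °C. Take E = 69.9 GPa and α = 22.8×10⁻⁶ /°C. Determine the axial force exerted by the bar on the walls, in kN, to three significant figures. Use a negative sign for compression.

Free thermal expansion αLΔT = 22.8e-6 · 739 · 69.4 = 1.169 mm.
The walls impose strain ε = −(1.169)/739 = -1.5823e-03; σ = Eε = 69900 · -1.5823e-03 = -110.6 MPa.
Wall reaction R = σ·A = -110.6·1655 = -183000 N = -183 kN.

-183 kN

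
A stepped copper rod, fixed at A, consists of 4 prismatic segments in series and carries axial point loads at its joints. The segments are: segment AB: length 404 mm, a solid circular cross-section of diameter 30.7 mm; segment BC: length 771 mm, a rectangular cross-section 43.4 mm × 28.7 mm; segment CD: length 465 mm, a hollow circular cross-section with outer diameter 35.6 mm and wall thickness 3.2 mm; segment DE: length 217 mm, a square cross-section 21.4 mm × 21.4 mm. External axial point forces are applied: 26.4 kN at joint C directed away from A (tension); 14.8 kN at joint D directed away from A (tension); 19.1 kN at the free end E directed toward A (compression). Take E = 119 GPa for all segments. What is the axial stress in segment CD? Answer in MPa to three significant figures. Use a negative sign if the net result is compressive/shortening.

-13.2 MPa

Internal axial forces (sectioning from the free end, tension +): N_DE = -19.1 kN, N_CD = -4.3 kN, N_BC = 22.1 kN, N_AB = 22.1 kN.
A_CD = 325.7 mm².
σ_CD = N_CD/A_CD = -4300/325.7 = -13.2 MPa.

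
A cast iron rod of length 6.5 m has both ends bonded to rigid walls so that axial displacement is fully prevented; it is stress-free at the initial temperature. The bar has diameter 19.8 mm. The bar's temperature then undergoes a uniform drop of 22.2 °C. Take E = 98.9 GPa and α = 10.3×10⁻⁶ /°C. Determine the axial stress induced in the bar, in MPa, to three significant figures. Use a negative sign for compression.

22.6 MPa

Free thermal expansion αLΔT = 10.3e-6 · 6500 · -22.2 = -1.486 mm.
The walls impose strain ε = −(-1.486)/6500 = 2.2866e-04; σ = Eε = 98900 · 2.2866e-04 = 22.61 MPa.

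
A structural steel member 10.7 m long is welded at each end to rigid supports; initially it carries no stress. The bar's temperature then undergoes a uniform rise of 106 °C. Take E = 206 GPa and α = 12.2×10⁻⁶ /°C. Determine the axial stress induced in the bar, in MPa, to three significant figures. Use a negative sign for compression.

-266 MPa

Free thermal expansion αLΔT = 12.2e-6 · 10700 · 106 = 13.84 mm.
The walls impose strain ε = −(13.84)/10700 = -1.2932e-03; σ = Eε = 206000 · -1.2932e-03 = -266.4 MPa.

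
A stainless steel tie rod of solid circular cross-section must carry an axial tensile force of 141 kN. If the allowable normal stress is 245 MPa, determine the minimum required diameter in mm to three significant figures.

Required area A ≥ P/σ_allow = 141000/245 = 575.5 mm².
For a solid circular section, d ≥ √(4A/π) = 27.07 mm.

27.1 mm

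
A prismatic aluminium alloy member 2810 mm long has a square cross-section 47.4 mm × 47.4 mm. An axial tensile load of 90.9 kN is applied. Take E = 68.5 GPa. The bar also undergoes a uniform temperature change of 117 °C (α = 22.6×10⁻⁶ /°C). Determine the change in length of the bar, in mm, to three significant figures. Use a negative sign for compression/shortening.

9.09 mm

A = 2247 mm².
δ_mech = NL/(AE) = 90900·2810/(2247·68500) = 1.66 mm.
δ_thermal = αLΔT = 22.6e-6·2810·117 = 7.43 mm.
δ = δ_mech + δ_thermal = 9.09 mm.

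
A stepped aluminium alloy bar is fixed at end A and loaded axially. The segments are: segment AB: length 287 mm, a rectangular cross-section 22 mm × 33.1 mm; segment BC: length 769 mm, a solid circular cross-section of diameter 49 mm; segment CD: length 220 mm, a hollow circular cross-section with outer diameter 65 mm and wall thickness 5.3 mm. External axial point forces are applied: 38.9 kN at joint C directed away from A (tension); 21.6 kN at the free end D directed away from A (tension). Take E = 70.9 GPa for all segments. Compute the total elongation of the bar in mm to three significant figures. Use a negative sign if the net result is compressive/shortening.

0.752 mm

Internal axial forces (sectioning from the free end, tension +): N_CD = 21.6 kN, N_BC = 60.5 kN, N_AB = 60.5 kN.
A_AB = 728.2 mm².
A_BC = 1886 mm².
A_CD = 994 mm².
δ_AB = 60500·287/(728.2·70900) = 0.3363 mm
δ_BC = 60500·769/(1886·70900) = 0.348 mm
δ_CD = 21600·220/(994·70900) = 0.06743 mm
δ = Σδ_i = 0.7517 mm.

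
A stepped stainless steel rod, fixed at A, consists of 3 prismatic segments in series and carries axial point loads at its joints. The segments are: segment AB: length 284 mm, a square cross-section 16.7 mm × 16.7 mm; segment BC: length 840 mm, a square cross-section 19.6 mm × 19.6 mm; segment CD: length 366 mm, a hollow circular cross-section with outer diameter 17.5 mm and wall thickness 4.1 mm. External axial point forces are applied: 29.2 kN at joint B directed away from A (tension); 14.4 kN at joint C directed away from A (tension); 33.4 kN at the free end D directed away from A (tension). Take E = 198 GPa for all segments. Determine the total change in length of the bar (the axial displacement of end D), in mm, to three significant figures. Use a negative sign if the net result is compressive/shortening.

Internal axial forces (sectioning from the free end, tension +): N_CD = 33.4 kN, N_BC = 47.8 kN, N_AB = 77 kN.
A_AB = 278.9 mm².
A_BC = 384.2 mm².
A_CD = 172.6 mm².
δ_AB = 77000·284/(278.9·198000) = 0.396 mm
δ_BC = 47800·840/(384.2·198000) = 0.5279 mm
δ_CD = 33400·366/(172.6·198000) = 0.3577 mm
δ = Σδ_i = 1.282 mm.

1.28 mm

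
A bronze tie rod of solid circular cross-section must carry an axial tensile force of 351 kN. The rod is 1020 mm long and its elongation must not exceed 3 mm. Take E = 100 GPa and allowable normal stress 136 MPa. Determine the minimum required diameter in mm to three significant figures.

57.3 mm

Required area A ≥ P/σ_allow = 351000/136 = 2581 mm².
For a solid circular section, d ≥ √(4A/π) = 57.32 mm.
Elongation limit: A ≥ PL/(Eδ_allow) = 351000·1020/(100000·3) = 1193 mm² ⇒ d ≥ 38.98 mm.
The stress limit governs.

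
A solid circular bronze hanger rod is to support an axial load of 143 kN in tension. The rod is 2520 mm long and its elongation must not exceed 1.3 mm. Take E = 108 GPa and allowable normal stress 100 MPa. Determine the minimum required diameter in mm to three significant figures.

57.2 mm

Required area A ≥ P/σ_allow = 143000/100 = 1430 mm².
For a solid circular section, d ≥ √(4A/π) = 42.67 mm.
Elongation limit: A ≥ PL/(Eδ_allow) = 143000·2520/(108000·1.3) = 2567 mm² ⇒ d ≥ 57.17 mm.
The elongation limit governs.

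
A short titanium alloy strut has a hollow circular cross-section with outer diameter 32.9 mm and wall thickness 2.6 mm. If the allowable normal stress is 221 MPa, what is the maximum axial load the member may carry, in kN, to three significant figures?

54.7 kN

A = 247.5 mm².
P_max = σ_allow · A = 221 · 247.5 = 54700 N = 54.7 kN.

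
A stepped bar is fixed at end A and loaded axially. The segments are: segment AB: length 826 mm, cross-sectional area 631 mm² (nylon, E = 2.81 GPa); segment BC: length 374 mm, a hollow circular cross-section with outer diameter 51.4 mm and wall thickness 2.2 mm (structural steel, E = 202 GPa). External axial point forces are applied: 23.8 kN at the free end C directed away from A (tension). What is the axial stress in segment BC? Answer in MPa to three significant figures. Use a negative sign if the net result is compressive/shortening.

70.0 MPa

Internal axial forces (sectioning from the free end, tension +): N_BC = 23.8 kN, N_AB = 23.8 kN.
A_BC = 340 mm².
σ_BC = N_BC/A_BC = 23800/340 = 69.99 MPa.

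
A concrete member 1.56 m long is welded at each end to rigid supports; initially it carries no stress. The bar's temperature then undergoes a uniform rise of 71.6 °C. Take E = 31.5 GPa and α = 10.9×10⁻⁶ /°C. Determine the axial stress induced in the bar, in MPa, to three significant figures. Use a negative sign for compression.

-24.6 MPa

Free thermal expansion αLΔT = 10.9e-6 · 1560 · 71.6 = 1.217 mm.
The walls impose strain ε = −(1.217)/1560 = -7.8044e-04; σ = Eε = 31500 · -7.8044e-04 = -24.58 MPa.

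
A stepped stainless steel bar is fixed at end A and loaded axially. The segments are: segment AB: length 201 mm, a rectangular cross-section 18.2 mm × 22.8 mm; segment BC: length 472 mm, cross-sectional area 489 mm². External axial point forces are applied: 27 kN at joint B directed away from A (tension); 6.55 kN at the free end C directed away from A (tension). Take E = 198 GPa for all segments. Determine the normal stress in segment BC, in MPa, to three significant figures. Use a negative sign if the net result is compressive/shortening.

Internal axial forces (sectioning from the free end, tension +): N_BC = 6.55 kN, N_AB = 33.55 kN.
σ_BC = N_BC/A_BC = 6550/489 = 13.39 MPa.

13.4 MPa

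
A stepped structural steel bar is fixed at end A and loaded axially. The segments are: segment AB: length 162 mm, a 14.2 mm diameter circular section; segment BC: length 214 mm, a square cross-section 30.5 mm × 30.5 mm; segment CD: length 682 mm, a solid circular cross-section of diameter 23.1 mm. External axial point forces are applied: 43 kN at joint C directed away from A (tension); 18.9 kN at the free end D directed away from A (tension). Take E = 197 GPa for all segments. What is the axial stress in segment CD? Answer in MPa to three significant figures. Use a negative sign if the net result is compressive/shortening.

Internal axial forces (sectioning from the free end, tension +): N_CD = 18.9 kN, N_BC = 61.9 kN, N_AB = 61.9 kN.
A_CD = 419.1 mm².
σ_CD = N_CD/A_CD = 18900/419.1 = 45.1 MPa.

45.1 MPa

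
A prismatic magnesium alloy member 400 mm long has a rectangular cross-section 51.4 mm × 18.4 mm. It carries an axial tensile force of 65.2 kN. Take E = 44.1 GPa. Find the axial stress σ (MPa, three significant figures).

68.9 MPa

A = 945.8 mm².
σ = N/A = 65200/945.8 = 68.94 MPa.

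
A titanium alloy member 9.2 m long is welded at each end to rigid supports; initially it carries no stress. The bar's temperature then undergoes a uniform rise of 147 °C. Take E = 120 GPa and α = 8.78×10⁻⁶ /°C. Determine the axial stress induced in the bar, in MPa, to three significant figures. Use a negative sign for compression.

Free thermal expansion αLΔT = 8.78e-6 · 9200 · 147 = 11.87 mm.
The walls impose strain ε = −(11.87)/9200 = -1.2907e-03; σ = Eε = 120000 · -1.2907e-03 = -154.9 MPa.

-155 MPa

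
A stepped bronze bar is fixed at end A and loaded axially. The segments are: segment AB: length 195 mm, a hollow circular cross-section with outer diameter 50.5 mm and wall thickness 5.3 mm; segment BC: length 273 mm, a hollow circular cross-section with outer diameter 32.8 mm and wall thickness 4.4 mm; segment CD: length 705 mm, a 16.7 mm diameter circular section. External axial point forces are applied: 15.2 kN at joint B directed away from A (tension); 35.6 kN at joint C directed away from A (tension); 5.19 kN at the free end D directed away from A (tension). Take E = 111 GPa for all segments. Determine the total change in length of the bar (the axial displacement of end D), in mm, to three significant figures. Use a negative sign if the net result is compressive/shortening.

0.537 mm

Internal axial forces (sectioning from the free end, tension +): N_CD = 5.19 kN, N_BC = 40.79 kN, N_AB = 55.99 kN.
A_AB = 752.6 mm².
A_BC = 392.6 mm².
A_CD = 219 mm².
δ_AB = 55990·195/(752.6·111000) = 0.1307 mm
δ_BC = 40790·273/(392.6·111000) = 0.2555 mm
δ_CD = 5190·705/(219·111000) = 0.1505 mm
δ = Σδ_i = 0.5367 mm.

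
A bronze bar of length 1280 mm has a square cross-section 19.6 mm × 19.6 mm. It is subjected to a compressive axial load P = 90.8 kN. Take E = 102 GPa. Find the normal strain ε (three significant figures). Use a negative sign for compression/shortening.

A = 384.2 mm².
σ = N/A = -236.4 MPa; ε = σ/E = -236.4/102000 = -2.317e-03.

-0.00232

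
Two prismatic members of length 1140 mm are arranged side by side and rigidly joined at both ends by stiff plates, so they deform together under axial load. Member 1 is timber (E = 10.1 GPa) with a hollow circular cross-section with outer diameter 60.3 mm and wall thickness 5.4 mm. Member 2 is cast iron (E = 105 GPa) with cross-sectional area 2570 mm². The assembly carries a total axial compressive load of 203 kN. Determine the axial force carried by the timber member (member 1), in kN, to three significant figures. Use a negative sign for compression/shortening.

-6.84 kN

A_1 = 931.4 mm².
Equal strain + equilibrium ⇒ each member carries load in proportion to AE: A₁E₁ = 9407000 N, A₂E₂ = 269800000 N, ΣAE = 279300000 N.
F₁ = P·A₁E₁/ΣAE = -203000·9407000/279300000 = -6838 N.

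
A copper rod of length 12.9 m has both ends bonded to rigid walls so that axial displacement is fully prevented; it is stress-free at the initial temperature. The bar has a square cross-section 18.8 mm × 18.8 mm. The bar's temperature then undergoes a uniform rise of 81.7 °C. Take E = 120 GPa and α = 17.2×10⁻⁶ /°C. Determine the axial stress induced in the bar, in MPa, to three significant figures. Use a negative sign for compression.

Free thermal expansion αLΔT = 17.2e-6 · 12900 · 81.7 = 18.13 mm.
The walls impose strain ε = −(18.13)/12900 = -1.4052e-03; σ = Eε = 120000 · -1.4052e-03 = -168.6 MPa.

-169 MPa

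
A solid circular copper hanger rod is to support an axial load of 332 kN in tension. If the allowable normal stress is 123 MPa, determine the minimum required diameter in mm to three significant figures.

58.6 mm

Required area A ≥ P/σ_allow = 332000/123 = 2699 mm².
For a solid circular section, d ≥ √(4A/π) = 58.62 mm.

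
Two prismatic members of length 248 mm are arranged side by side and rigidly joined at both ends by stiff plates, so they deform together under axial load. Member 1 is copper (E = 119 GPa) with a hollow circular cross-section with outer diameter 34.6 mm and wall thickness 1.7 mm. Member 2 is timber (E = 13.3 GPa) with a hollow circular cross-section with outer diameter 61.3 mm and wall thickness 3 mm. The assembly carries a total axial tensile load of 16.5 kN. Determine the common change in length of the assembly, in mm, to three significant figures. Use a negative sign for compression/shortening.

0.145 mm

A_1 = 175.7 mm².
A_2 = 549.5 mm².
Equal strain + equilibrium ⇒ each member carries load in proportion to AE: A₁E₁ = 20910000 N, A₂E₂ = 7308000 N, ΣAE = 28220000 N.
δ = PL/ΣAE = 16500·248/28220000 = 0.145 mm.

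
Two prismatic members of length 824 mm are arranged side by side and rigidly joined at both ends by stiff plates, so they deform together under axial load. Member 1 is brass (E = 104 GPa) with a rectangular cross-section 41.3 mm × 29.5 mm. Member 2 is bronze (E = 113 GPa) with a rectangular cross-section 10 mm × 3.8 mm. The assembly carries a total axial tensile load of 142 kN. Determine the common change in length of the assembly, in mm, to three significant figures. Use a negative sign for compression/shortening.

A_1 = 1218 mm².
A_2 = 38 mm².
Equal strain + equilibrium ⇒ each member carries load in proportion to AE: A₁E₁ = 126700000 N, A₂E₂ = 4294000 N, ΣAE = 131000000 N.
δ = PL/ΣAE = 142000·824/131000000 = 0.8932 mm.

0.893 mm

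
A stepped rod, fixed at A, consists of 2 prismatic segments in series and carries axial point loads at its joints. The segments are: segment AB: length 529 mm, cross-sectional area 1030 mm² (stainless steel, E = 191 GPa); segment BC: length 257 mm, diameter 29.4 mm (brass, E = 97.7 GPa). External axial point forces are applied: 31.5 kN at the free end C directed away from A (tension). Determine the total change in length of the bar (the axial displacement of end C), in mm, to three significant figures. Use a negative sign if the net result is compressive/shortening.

Internal axial forces (sectioning from the free end, tension +): N_BC = 31.5 kN, N_AB = 31.5 kN.
A_BC = 678.9 mm².
δ_AB = 31500·529/(1030·191000) = 0.0847 mm
δ_BC = 31500·257/(678.9·97700) = 0.1221 mm
δ = Σδ_i = 0.2068 mm.

0.207 mm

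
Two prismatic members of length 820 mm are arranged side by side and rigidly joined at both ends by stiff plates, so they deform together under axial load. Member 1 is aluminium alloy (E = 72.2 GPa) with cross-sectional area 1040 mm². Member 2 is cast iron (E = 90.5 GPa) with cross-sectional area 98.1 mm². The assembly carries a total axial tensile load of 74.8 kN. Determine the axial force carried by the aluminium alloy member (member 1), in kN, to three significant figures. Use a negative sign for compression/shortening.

66.9 kN

Equal strain + equilibrium ⇒ each member carries load in proportion to AE: A₁E₁ = 75090000 N, A₂E₂ = 8878000 N, ΣAE = 83970000 N.
F₁ = P·A₁E₁/ΣAE = 74800·75090000/83970000 = 66890 N.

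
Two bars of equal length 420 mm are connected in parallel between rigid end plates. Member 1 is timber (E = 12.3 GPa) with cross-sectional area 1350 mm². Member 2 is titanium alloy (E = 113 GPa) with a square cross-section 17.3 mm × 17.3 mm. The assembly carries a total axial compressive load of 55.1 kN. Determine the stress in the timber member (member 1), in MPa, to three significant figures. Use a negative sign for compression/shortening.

A_2 = 299.3 mm².
Equal strain + equilibrium ⇒ each member carries load in proportion to AE: A₁E₁ = 16600000 N, A₂E₂ = 33820000 N, ΣAE = 50420000 N.
σ₁ = P·E₁/ΣAE = -55100·12300/50420000 = -13.44 MPa.

-13.4 MPa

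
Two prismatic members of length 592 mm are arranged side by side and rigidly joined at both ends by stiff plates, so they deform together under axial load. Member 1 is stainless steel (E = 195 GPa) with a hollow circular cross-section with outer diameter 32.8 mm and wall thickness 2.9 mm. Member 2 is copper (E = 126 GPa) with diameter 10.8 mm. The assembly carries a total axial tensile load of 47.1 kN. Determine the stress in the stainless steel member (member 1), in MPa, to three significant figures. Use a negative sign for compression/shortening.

A_1 = 272.4 mm².
A_2 = 91.61 mm².
Equal strain + equilibrium ⇒ each member carries load in proportion to AE: A₁E₁ = 53120000 N, A₂E₂ = 11540000 N, ΣAE = 64660000 N.
σ₁ = P·E₁/ΣAE = 47100·195000/64660000 = 142 MPa.

142 MPa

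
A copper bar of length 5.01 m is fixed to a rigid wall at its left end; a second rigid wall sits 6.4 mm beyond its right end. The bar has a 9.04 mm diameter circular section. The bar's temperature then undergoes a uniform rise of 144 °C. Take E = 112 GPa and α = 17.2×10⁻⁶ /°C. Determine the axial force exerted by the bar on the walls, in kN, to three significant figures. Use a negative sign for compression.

-8.62 kN

Free thermal expansion αLΔT = 17.2e-6 · 5010 · 144 = 12.41 mm.
The walls engage after the gap closes; constrained expansion = 12.41 − 6.4 = 6.009 mm.
The walls impose strain ε = −(6.009)/5010 = -1.1994e-03; σ = Eε = 112000 · -1.1994e-03 = -134.3 MPa.
Wall reaction R = σ·A = -134.3·64.18 = -8622 N = -8.622 kN.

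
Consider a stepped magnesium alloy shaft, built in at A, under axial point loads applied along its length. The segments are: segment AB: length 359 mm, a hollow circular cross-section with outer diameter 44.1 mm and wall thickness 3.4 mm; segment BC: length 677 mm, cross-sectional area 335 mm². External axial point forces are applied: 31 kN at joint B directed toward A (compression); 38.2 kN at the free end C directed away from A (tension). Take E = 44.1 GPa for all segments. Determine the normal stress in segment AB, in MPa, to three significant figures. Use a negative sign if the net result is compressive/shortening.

16.6 MPa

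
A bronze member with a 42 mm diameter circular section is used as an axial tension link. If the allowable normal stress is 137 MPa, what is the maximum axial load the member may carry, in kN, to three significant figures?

A = 1385 mm².
P_max = σ_allow · A = 137 · 1385 = 189800 N = 189.8 kN.

190 kN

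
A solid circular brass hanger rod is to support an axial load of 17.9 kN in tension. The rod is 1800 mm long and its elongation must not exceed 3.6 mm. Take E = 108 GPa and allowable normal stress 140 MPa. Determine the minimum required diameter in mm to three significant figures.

Required area A ≥ P/σ_allow = 17900/140 = 127.9 mm².
For a solid circular section, d ≥ √(4A/π) = 12.76 mm.
Elongation limit: A ≥ PL/(Eδ_allow) = 17900·1800/(108000·3.6) = 82.87 mm² ⇒ d ≥ 10.27 mm.
The stress limit governs.

12.8 mm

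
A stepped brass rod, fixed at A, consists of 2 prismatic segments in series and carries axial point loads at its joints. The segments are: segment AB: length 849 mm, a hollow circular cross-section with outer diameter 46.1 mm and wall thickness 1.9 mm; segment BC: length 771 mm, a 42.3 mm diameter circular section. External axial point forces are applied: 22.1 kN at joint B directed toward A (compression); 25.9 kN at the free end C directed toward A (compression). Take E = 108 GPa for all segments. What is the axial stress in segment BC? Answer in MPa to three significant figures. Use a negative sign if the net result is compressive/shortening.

Internal axial forces (sectioning from the free end, tension +): N_BC = -25.9 kN, N_AB = -48 kN.
A_BC = 1405 mm².
σ_BC = N_BC/A_BC = -25900/1405 = -18.43 MPa.

-18.4 MPa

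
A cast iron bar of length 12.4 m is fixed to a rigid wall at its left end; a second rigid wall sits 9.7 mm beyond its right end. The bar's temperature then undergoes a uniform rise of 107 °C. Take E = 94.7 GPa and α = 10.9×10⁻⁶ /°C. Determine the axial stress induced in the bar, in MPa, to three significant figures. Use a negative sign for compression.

-36.4 MPa

Free thermal expansion αLΔT = 10.9e-6 · 12400 · 107 = 14.46 mm.
The walls engage after the gap closes; constrained expansion = 14.46 − 9.7 = 4.762 mm.
The walls impose strain ε = −(4.762)/12400 = -3.8404e-04; σ = Eε = 94700 · -3.8404e-04 = -36.37 MPa.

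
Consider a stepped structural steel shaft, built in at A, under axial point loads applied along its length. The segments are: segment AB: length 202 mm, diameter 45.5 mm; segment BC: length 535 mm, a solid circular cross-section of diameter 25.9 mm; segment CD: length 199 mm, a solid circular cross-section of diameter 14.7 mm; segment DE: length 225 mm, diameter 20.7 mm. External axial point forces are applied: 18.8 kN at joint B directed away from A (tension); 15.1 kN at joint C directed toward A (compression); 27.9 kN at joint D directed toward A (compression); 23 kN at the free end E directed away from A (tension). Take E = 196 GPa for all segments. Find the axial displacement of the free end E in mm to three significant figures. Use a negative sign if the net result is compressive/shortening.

Internal axial forces (sectioning from the free end, tension +): N_DE = 23 kN, N_CD = -4.9 kN, N_BC = -20 kN, N_AB = -1.2 kN.
A_AB = 1626 mm².
A_BC = 526.9 mm².
A_CD = 169.7 mm².
A_DE = 336.5 mm².
δ_AB = -1200·202/(1626·196000) = -0.0007606 mm
δ_BC = -20000·535/(526.9·196000) = -0.1036 mm
δ_CD = -4900·199/(169.7·196000) = -0.02931 mm
δ_DE = 23000·225/(336.5·196000) = 0.07846 mm
δ = Σδ_i = -0.05524 mm.

-0.0552 mm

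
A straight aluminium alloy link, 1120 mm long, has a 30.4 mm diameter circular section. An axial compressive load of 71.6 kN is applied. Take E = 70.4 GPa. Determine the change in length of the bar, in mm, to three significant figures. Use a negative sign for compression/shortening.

-1.57 mm

A = 725.8 mm².
δ_mech = NL/(AE) = -71600·1120/(725.8·70400) = -1.569 mm.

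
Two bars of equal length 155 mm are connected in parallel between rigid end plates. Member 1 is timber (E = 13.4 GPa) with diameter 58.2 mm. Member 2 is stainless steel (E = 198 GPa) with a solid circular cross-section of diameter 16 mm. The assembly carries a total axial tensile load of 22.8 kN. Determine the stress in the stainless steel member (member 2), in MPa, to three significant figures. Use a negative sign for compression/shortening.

A_1 = 2660 mm².
A_2 = 201.1 mm².
Equal strain + equilibrium ⇒ each member carries load in proportion to AE: A₁E₁ = 35650000 N, A₂E₂ = 39810000 N, ΣAE = 75460000 N.
σ₂ = P·E₂/ΣAE = 22800·198000/75460000 = 59.83 MPa.

59.8 MPa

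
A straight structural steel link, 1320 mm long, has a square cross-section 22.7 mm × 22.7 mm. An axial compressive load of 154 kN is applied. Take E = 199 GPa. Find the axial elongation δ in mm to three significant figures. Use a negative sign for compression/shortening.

-1.98 mm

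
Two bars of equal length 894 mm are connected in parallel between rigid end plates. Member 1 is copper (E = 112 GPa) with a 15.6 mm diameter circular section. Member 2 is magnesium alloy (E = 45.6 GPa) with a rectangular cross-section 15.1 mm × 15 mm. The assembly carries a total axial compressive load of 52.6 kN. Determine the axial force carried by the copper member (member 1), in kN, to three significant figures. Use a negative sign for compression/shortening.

-35.5 kN

A_1 = 191.1 mm².
A_2 = 226.5 mm².
Equal strain + equilibrium ⇒ each member carries load in proportion to AE: A₁E₁ = 21410000 N, A₂E₂ = 10330000 N, ΣAE = 31740000 N.
F₁ = P·A₁E₁/ΣAE = -52600·21410000/31740000 = -35480 N.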